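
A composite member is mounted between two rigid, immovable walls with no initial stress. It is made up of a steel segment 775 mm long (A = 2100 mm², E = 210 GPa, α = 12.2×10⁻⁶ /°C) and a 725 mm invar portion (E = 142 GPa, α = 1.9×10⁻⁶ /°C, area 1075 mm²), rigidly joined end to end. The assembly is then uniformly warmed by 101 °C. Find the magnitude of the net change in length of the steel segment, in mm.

|ΔL| ≈ 0.659 mm

If the supports were absent, the total length change would be Σ αᵢΔT Lᵢ = 12.2×10⁻⁶×101×775 + 1.9×10⁻⁶×101×725 = 1.094 mm.
Since the ends are fixed, an axial force P builds up, equal in every segment, with P · Σ Lᵢ/(AᵢEᵢ) = δ_free.
The series flexibility is Σ Lᵢ/(AᵢEᵢ) = 775/(2100×210×10³) + 725/(1075×142×10³) = 6.507×10⁻⁶ mm/N.
Hence P = δ_free / Σ(L/AE) = 1.094/6.507×10⁻⁶ = 168.1 kN (compressive).
For the steel segment, free thermal change = 12.2×10⁻⁶×101×775 = 0.955 mm and elastic change from P = 168100×775/(2100×210×10³) = 0.2955 mm; these oppose, so the net change is 0.659 mm (segment lengthens).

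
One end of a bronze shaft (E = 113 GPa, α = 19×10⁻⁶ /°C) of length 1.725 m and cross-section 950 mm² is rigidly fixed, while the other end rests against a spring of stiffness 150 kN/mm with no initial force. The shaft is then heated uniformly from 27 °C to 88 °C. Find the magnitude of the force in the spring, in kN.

P ≈ 87.9 kN

The unrestrained thermal change is αΔT L = 19×10⁻⁶ × 61 × 1725 = 1.999 mm.
With a force P in the spring, the elastic change of the shaft is PL/(AE) and that of the spring is P/k; compatibility requires their sum to equal δ_free.
P [ L/(AE) + 1/k ] = δ_free → P [ 1725/(950×113×10³) + 1/(150×10³) ] = 1.999.
P = 1.999 / 2.274×10⁻⁵ = 87940 N.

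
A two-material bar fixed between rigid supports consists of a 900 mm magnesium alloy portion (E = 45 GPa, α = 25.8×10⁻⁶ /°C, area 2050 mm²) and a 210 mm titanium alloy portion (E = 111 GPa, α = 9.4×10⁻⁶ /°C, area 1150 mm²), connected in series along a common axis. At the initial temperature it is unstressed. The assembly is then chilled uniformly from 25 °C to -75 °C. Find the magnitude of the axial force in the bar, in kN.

P ≈ 221 kN (tensile)

Free thermal contraction of the whole bar: Σ αᵢΔT Lᵢ = 25.8×10⁻⁶×100×900 + 9.4×10⁻⁶×100×210 = 2.519 mm.
Since the ends are fixed, an axial force P builds up, equal in every segment, with P · Σ Lᵢ/(AᵢEᵢ) = δ_free.
The series flexibility is Σ Lᵢ/(AᵢEᵢ) = 900/(2050×45×10³) + 210/(1150×111×10³) = 1.14×10⁻⁵ mm/N.
P = 2.519 / 1.14×10⁻⁵ = 221000 N = 221 kN, tensile.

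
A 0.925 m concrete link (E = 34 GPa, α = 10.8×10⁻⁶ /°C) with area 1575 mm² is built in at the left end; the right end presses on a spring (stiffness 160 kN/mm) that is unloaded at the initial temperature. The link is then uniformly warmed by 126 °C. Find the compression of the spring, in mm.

δ ≈ 0.334 mm

Free thermal expansion: δ_free = αΔT L = 10.8×10⁻⁶ × 126 × 925 = 1.259 mm.
Let P be the compressive force at the spring. The link shortens elastically by PL/(AE) and the spring compresses by P/k; together these equal δ_free.
P [ L/(AE) + 1/k ] = δ_free → P [ 925/(1575×34×10³) + 1/(160×10³) ] = 1.259.
P = 1.259 / 2.352×10⁻⁵ = 53510 N.
Spring compression = P/k = 53510/(160×10³) = 0.3344 mm.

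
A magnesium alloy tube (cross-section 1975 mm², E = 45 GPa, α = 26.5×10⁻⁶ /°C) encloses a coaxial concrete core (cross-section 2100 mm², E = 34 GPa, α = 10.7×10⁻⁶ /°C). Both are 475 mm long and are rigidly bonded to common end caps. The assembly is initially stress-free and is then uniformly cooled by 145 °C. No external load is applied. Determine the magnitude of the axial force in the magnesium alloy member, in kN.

The magnesium alloy has the larger α, so on cooling it would change length more than the concrete if both were free. The rigid plates force a common final length, so the magnesium alloy is put into tension and the concrete into compression, with equal and opposite forces P (no external load).
Setting the final lengths equal and cancelling L: (α₁ − α₂)ΔT = P/(A₁E₁) + P/(A₂E₂).
|α₁ − α₂|·ΔT = 15.8×10⁻⁶ × 145 = 0.002291.
1/(A₁E₁) + 1/(A₂E₂) = 1/(1975×45×10³) + 1/(2100×34×10³) = 2.526×10⁻⁸ N⁻¹.
So P = 0.002291 / 2.526×10⁻⁸ = 90.71 kN.

P ≈ 90.7 kN (tensile in the magnesium alloy)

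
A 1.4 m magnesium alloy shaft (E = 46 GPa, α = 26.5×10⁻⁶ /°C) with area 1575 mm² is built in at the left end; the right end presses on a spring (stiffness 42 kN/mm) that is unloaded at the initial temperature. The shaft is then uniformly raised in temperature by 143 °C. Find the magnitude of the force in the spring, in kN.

If the spring were absent the shaft would lengthen by αΔT L = 26.5×10⁻⁶ × 143 × 1400 = 5.305 mm.
Let P be the compressive force at the spring. The shaft shortens elastically by PL/(AE) and the spring compresses by P/k; together these equal δ_free.
So P = δ_free / [L/(AE) + 1/k] = 5.305 / [ 1400/(1575×46×10³) + 1/(42×10³) ].
P = 5.305 / 4.313×10⁻⁵ = 123000 N.

P ≈ 123 kN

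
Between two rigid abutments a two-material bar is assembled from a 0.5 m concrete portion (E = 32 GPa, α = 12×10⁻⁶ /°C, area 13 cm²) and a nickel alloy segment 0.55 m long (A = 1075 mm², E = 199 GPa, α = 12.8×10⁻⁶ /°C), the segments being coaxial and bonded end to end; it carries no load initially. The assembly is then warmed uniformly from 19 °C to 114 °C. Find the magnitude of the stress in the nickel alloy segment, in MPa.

σ ≈ 79 MPa (compressive)

Free thermal expansion of the whole bar: Σ αᵢΔT Lᵢ = 12×10⁻⁶×95×500 + 12.8×10⁻⁶×95×550 = 1.239 mm.
The rigid supports impose zero overall length change; the single axial force P common to all segments must satisfy P Σ Lᵢ/(AᵢEᵢ) = δ_free.
Σ Lᵢ/(AᵢEᵢ) = 500/(1300×32×10³) + 550/(1075×199×10³) = 1.459×10⁻⁵ mm/N.
So P = 1.239 / 1.459×10⁻⁵ = 84.91 kN, compressive.
σ_{nickel alloy} = P / A = 84910 / 1075 = 78.98 MPa.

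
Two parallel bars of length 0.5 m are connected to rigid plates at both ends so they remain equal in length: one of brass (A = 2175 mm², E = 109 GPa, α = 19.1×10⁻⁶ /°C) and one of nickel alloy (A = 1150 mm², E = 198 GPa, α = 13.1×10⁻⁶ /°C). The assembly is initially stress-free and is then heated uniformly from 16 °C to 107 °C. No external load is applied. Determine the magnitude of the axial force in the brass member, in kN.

The brass has the larger α, so on heating it would change length more than the nickel alloy if both were free. The rigid plates force a common final length, so the brass is put into compression and the nickel alloy into tension, with equal and opposite forces P (no external load).
Setting the final lengths equal and cancelling L: (α₁ − α₂)ΔT = P/(A₁E₁) + P/(A₂E₂).
|α₁ − α₂|·ΔT = 6×10⁻⁶ × 91 = 0.000546.
1/(A₁E₁) + 1/(A₂E₂) = 1/(2175×109×10³) + 1/(1150×198×10³) = 8.61×10⁻⁹ N⁻¹.
P = 0.000546 / 8.61×10⁻⁹ = 63420 N = 63.42 kN.

P ≈ 63.4 kN (compressive in the brass)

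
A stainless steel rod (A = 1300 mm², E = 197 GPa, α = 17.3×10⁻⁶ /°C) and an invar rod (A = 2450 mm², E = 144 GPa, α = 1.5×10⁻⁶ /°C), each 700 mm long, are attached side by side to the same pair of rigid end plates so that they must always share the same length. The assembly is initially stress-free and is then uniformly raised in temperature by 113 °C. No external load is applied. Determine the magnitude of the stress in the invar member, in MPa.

σ ≈ 108 MPa (tensile)

The stainless steel has the larger α, so on heating it would change length more than the invar if both were free. The rigid plates force a common final length, so the stainless steel is put into compression and the invar into tension, with equal and opposite forces P (no external load).
Compatibility of the two members (thermal + elastic change equal): (α₁ − α₂)ΔT = P·[1/(A₁E₁) + 1/(A₂E₂)].
|α₁ − α₂|·ΔT = 15.8×10⁻⁶ × 113 = 0.001785.
1/(A₁E₁) + 1/(A₂E₂) = 1/(1300×197×10³) + 1/(2450×144×10³) = 6.739×10⁻⁹ N⁻¹.
So P = 0.001785 / 6.739×10⁻⁹ = 264.9 kN.
σ_{invar} = P/A₂ = 264900/2450 = 108.1 MPa, tensile.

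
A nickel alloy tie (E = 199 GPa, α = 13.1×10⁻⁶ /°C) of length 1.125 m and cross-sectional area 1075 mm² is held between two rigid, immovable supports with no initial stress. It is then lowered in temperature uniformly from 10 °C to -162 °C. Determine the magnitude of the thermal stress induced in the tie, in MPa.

Because both ends are immovable the net strain is zero, and the suppressed thermal strain is αΔT = 13.1×10⁻⁶ × 172 = 2253.2×10⁻⁶.
Hence σ = E·αΔT = 199×10³ × 2253.2×10⁻⁶ = 448.4 MPa, tensile.

σ ≈ 448 MPa (tensile)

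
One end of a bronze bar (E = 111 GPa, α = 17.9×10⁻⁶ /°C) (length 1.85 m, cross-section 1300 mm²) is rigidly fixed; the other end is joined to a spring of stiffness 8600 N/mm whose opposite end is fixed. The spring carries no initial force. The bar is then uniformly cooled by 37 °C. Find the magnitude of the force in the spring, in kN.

Free thermal contraction: δ_free = αΔT L = 17.9×10⁻⁶ × 37 × 1850 = 1.225 mm.
Let P be the tensile force in the spring. The bar extends elastically by PL/(AE) and the spring stretches by P/k; together these equal δ_free.
P [ L/(AE) + 1/k ] = δ_free → P [ 1850/(1300×111×10³) + 1/(8600) ] = 1.225.
P = 1.225 / 0.0001291 = 9491 N.

P ≈ 9.49 kN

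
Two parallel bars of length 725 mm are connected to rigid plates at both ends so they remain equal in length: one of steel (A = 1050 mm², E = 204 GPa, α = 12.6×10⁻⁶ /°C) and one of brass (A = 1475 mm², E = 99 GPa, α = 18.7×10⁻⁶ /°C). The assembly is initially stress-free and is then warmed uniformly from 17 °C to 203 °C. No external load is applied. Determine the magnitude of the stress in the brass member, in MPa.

Both members must finish at the same length. With the larger α, the brass tends to over-expand; the plates restrain it, putting the brass in compression and the steel in tension. With no external load the two internal forces are equal and opposite, magnitude P.
Setting the final lengths equal and cancelling L: (α₁ − α₂)ΔT = P/(A₁E₁) + P/(A₂E₂).
|α₁ − α₂|·ΔT = 6.1×10⁻⁶ × 186 = 0.001135.
1/(A₁E₁) + 1/(A₂E₂) = 1/(1050×204×10³) + 1/(1475×99×10³) = 1.152×10⁻⁸ N⁻¹.
P = 0.001135 / 1.152×10⁻⁸ = 98520 N = 98.52 kN.
σ_{brass} = P/A₂ = 98520/1475 = 66.79 MPa, compressive.

σ ≈ 66.8 MPa (compressive)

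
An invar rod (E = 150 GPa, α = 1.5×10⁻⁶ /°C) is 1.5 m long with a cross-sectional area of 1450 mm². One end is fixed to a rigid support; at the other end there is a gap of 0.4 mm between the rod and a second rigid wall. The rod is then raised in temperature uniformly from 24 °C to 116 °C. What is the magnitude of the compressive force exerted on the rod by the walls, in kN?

If the wall were absent the rod would grow by αΔT L = 1.5×10⁻⁶ × 92 × 1500 = 0.207 mm.
This is smaller than the 0.4 mm clearance, so the rod expands freely without reaching the stop — the stress is zero.

P ≈ 0 kN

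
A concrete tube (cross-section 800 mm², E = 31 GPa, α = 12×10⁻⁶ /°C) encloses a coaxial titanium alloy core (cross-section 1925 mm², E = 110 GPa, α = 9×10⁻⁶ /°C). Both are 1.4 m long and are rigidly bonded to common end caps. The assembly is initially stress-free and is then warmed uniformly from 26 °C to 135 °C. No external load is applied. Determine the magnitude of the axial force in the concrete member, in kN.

P ≈ 7.26 kN (compressive in the concrete)

Equilibrium of a rigid end plate with no external load gives equal and opposite internal forces ±P in the two members. Since α_{concrete} > α_{titanium alloy}, heating drives the concrete into compression and the titanium alloy into tension.
Compatibility of the two members (thermal + elastic change equal): (α₁ − α₂)ΔT = P·[1/(A₁E₁) + 1/(A₂E₂)].
|α₁ − α₂|·ΔT = 3×10⁻⁶ × 109 = 0.000327.
1/(A₁E₁) + 1/(A₂E₂) = 1/(800×31×10³) + 1/(1925×110×10³) = 4.505×10⁻⁸ N⁻¹.
P = 0.000327 / 4.505×10⁻⁸ = 7259 N = 7.259 kN.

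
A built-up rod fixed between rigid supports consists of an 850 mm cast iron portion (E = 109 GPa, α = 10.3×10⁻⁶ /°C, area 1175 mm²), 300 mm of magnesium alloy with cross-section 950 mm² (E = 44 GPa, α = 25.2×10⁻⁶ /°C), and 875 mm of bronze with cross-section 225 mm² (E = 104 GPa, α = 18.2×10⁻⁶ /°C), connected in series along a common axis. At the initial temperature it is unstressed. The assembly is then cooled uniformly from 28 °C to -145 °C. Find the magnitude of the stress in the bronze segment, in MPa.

σ ≈ 484 MPa (tensile)

With the walls removed the bar would change length by δ_free = Σ αᵢΔT Lᵢ = 10.3×10⁻⁶×173×850 + 25.2×10⁻⁶×173×300 + 18.2×10⁻⁶×173×875 = 5.578 mm.
The rigid supports impose zero overall length change; the single axial force P common to all segments must satisfy P Σ Lᵢ/(AᵢEᵢ) = δ_free.
The series flexibility is Σ Lᵢ/(AᵢEᵢ) = 850/(1175×109×10³) + 300/(950×44×10³) + 875/(225×104×10³) = 5.121×10⁻⁵ mm/N.
Hence P = δ_free / Σ(L/AE) = 5.578/5.121×10⁻⁵ = 108.9 kN (tensile).
σ_{bronze} = P / A = 108900 / 225 = 484.1 MPa.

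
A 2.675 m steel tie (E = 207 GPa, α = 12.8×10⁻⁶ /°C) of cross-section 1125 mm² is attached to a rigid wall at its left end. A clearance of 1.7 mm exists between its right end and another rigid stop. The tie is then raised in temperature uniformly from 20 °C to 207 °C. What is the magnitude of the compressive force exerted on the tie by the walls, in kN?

If the wall were absent the tie would grow by αΔT L = 12.8×10⁻⁶ × 187 × 2675 = 6.403 mm.
This exceeds the 1.7 mm gap, so the wall pushes back. The portion of expansion that must be recovered elastically is δ_free − gap = 6.403 − 1.7 = 4.703 mm.
That suppressed elongation corresponds to σ = E·Δ/L = 207×10³ × 4.703/2675 = 363.9 MPa.
Force on the wall = σA = 363.9 × 1125 mm² = 409.4 kN.

P ≈ 409 kN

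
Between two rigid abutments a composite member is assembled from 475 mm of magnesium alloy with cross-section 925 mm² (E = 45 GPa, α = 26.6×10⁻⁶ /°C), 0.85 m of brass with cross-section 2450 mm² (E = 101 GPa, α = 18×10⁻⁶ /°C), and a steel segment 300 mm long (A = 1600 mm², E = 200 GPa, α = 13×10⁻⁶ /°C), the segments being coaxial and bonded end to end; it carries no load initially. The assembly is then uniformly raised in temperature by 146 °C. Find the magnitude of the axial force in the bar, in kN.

Free thermal expansion of the whole bar: Σ αᵢΔT Lᵢ = 26.6×10⁻⁶×146×475 + 18×10⁻⁶×146×850 + 13×10⁻⁶×146×300 = 4.648 mm.
Since the ends are fixed, an axial force P builds up, equal in every segment, with P · Σ Lᵢ/(AᵢEᵢ) = δ_free.
Σ Lᵢ/(AᵢEᵢ) = 475/(925×45×10³) + 850/(2450×101×10³) + 300/(1600×200×10³) = 1.578×10⁻⁵ mm/N.
P = 4.648 / 1.578×10⁻⁵ = 294500 N = 294.5 kN, compressive.

P ≈ 294 kN (compressive)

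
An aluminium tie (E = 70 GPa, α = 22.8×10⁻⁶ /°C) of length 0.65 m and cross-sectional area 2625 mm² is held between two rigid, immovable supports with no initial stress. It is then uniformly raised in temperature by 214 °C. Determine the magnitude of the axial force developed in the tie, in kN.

With zero net strain, σ = E·αΔT = 70 GPa × 22.8×10⁻⁶ × 214 = 341.5 MPa.
P = AEαΔT = 2625 × 70×10³ × 22.8×10⁻⁶ × 214 = 896.6 kN (compressive).

P ≈ 897 kN (compressive)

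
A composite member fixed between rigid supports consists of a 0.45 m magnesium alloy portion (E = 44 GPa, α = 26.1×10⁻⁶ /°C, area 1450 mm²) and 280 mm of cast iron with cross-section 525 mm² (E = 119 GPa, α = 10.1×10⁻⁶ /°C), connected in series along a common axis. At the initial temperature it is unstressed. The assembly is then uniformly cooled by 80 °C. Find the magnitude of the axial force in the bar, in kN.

Free thermal contraction of the whole bar: Σ αᵢΔT Lᵢ = 26.1×10⁻⁶×80×450 + 10.1×10⁻⁶×80×280 = 1.166 mm.
The rigid supports impose zero overall length change; the single axial force P common to all segments must satisfy P Σ Lᵢ/(AᵢEᵢ) = δ_free.
Σ Lᵢ/(AᵢEᵢ) = 450/(1450×44×10³) + 280/(525×119×10³) = 1.154×10⁻⁵ mm/N.
So P = 1.166 / 1.154×10⁻⁵ = 101.1 kN, tensile.

P ≈ 101 kN (tensile)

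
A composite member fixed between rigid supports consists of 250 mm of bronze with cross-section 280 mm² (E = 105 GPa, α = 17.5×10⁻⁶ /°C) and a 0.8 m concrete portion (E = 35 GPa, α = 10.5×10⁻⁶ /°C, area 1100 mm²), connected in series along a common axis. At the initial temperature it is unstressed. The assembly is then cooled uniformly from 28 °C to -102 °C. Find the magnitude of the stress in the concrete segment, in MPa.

σ ≈ 51.6 MPa (tensile)

If the supports were absent, the total length change would be Σ αᵢΔT Lᵢ = 17.5×10⁻⁶×130×250 + 10.5×10⁻⁶×130×800 = 1.661 mm.
The rigid supports impose zero overall length change; the single axial force P common to all segments must satisfy P Σ Lᵢ/(AᵢEᵢ) = δ_free.
The series flexibility is Σ Lᵢ/(AᵢEᵢ) = 250/(280×105×10³) + 800/(1100×35×10³) = 2.928×10⁻⁵ mm/N.
Hence P = δ_free / Σ(L/AE) = 1.661/2.928×10⁻⁵ = 56.71 kN (tensile).
σ_{concrete} = P / A = 56710 / 1100 = 51.56 MPa.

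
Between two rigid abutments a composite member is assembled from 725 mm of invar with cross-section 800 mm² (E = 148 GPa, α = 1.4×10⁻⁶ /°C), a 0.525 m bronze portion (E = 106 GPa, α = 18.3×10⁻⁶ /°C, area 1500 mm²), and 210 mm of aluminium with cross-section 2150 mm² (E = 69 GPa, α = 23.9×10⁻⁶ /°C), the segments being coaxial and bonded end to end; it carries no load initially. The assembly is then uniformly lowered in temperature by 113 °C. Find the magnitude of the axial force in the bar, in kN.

If the supports were absent, the total length change would be Σ αᵢΔT Lᵢ = 1.4×10⁻⁶×113×725 + 18.3×10⁻⁶×113×525 + 23.9×10⁻⁶×113×210 = 1.767 mm.
Since the ends are fixed, an axial force P builds up, equal in every segment, with P · Σ Lᵢ/(AᵢEᵢ) = δ_free.
Σ Lᵢ/(AᵢEᵢ) = 725/(800×148×10³) + 525/(1500×106×10³) + 210/(2150×69×10³) = 1.084×10⁻⁵ mm/N.
So P = 1.767 / 1.084×10⁻⁵ = 163 kN, tensile.

P ≈ 163 kN (tensile)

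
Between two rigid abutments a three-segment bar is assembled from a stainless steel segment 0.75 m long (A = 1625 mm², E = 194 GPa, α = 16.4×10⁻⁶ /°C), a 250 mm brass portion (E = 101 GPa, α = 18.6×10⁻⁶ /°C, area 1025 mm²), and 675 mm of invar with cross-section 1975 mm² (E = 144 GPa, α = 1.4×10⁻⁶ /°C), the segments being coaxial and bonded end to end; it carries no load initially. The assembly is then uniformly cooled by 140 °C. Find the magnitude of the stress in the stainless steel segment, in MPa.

σ ≈ 215 MPa (tensile)

Free thermal contraction of the whole bar: Σ αᵢΔT Lᵢ = 16.4×10⁻⁶×140×750 + 18.6×10⁻⁶×140×250 + 1.4×10⁻⁶×140×675 = 2.505 mm.
The walls prevent any net length change, so an axial force P (same in every segment) develops. Compatibility: P · Σ Lᵢ/(AᵢEᵢ) = δ_free.
The series flexibility is Σ Lᵢ/(AᵢEᵢ) = 750/(1625×194×10³) + 250/(1025×101×10³) + 675/(1975×144×10³) = 7.167×10⁻⁶ mm/N.
Hence P = δ_free / Σ(L/AE) = 2.505/7.167×10⁻⁶ = 349.5 kN (tensile).
σ_{stainless steel} = P / A = 349500 / 1625 = 215.1 MPa.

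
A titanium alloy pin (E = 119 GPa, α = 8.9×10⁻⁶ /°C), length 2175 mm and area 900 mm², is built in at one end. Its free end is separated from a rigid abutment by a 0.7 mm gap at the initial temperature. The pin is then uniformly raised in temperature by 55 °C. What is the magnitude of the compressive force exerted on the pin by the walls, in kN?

P ≈ 18 kN

If the wall were absent the pin would grow by αΔT L = 8.9×10⁻⁶ × 55 × 2175 = 1.065 mm.
After closing the 0.7 mm clearance, 1.065 − 0.7 = 0.3647 mm of expansion remains to be suppressed by the wall.
Compatibility: PL/(AE) = 0.3647 mm, so σ = P/A = E × (0.3647/2175) = 19.95 MPa.
P = σA = 19.95 × 900 = 17.96 kN.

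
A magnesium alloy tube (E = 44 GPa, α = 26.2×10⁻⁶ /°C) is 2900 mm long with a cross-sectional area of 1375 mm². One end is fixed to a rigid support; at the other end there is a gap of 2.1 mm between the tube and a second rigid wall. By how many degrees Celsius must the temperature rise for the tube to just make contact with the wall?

ΔT ≈ 27.6 °C

The gap closes when αΔT L = 2.1 mm, since the tube is still unstressed at that instant.
ΔT = 2.1 / (26.2×10⁻⁶ × 2900) = 27.64 °C.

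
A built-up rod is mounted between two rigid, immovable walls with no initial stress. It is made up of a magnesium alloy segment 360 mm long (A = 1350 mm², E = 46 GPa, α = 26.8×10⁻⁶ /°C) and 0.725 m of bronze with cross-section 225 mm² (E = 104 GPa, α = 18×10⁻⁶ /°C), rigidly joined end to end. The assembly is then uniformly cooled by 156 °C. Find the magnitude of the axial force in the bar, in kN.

If the supports were absent, the total length change would be Σ αᵢΔT Lᵢ = 26.8×10⁻⁶×156×360 + 18×10⁻⁶×156×725 = 3.541 mm.
The walls prevent any net length change, so an axial force P (same in every segment) develops. Compatibility: P · Σ Lᵢ/(AᵢEᵢ) = δ_free.
The series flexibility is Σ Lᵢ/(AᵢEᵢ) = 360/(1350×46×10³) + 725/(225×104×10³) = 3.678×10⁻⁵ mm/N.
So P = 3.541 / 3.678×10⁻⁵ = 96.27 kN, tensile.

P ≈ 96.3 kN (tensile)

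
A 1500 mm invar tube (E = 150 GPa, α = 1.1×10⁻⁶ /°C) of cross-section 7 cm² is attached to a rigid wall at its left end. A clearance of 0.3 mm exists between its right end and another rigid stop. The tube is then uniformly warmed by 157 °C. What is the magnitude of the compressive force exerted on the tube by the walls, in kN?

P ≈ 0 kN

If the wall were absent the tube would grow by αΔT L = 1.1×10⁻⁶ × 157 × 1500 = 0.2591 mm.
Since δ_free = 0.259 mm is less than the 0.3 mm gap, the tube never touches the wall. No axial force develops.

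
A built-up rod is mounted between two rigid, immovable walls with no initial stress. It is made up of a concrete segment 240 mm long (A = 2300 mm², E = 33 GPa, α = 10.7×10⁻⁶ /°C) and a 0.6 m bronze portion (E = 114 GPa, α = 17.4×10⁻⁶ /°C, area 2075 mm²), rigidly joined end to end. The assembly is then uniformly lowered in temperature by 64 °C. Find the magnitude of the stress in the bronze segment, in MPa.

σ ≈ 70.4 MPa (tensile)

Free thermal contraction of the whole bar: Σ αᵢΔT Lᵢ = 10.7×10⁻⁶×64×240 + 17.4×10⁻⁶×64×600 = 0.8325 mm.
The rigid supports impose zero overall length change; the single axial force P common to all segments must satisfy P Σ Lᵢ/(AᵢEᵢ) = δ_free.
Σ Lᵢ/(AᵢEᵢ) = 240/(2300×33×10³) + 600/(2075×114×10³) = 5.699×10⁻⁶ mm/N.
Hence P = δ_free / Σ(L/AE) = 0.8325/5.699×10⁻⁶ = 146.1 kN (tensile).
σ_{bronze} = P / A = 146100 / 2075 = 70.41 MPa.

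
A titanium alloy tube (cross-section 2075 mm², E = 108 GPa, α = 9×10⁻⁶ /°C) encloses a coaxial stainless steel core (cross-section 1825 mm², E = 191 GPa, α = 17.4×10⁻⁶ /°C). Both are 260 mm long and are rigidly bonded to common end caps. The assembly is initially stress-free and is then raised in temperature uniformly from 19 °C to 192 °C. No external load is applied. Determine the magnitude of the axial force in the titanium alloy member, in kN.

Both members must finish at the same length. With the larger α, the stainless steel tends to over-expand; the plates restrain it, putting the stainless steel in compression and the titanium alloy in tension. With no external load the two internal forces are equal and opposite, magnitude P.
Equating the net (thermal + elastic) strains gives |α₁ − α₂|·ΔT = P·[1/(A₁E₁) + 1/(A₂E₂)].
|α₁ − α₂|·ΔT = 8.4×10⁻⁶ × 173 = 0.001453.
1/(A₁E₁) + 1/(A₂E₂) = 1/(2075×108×10³) + 1/(1825×191×10³) = 7.331×10⁻⁹ N⁻¹.
So P = 0.001453 / 7.331×10⁻⁹ = 198.2 kN.

P ≈ 198 kN (tensile in the titanium alloy)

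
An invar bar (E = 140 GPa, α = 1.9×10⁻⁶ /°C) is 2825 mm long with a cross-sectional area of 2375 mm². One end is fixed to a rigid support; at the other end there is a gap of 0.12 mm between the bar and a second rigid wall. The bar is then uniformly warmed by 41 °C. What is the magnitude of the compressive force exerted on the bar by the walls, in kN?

If the wall were absent the bar would grow by αΔT L = 1.9×10⁻⁶ × 41 × 2825 = 0.2201 mm.
The gap closes (δ_free > 0.12 mm) and the wall then resists a further 0.2201 − 0.12 = 0.1001 mm of expansion.
Compatibility: PL/(AE) = 0.1001 mm, so σ = P/A = E × (0.1001/2825) = 4.959 MPa.
P = σA = 4.959 × 2375 = 11.78 kN.

P ≈ 11.8 kN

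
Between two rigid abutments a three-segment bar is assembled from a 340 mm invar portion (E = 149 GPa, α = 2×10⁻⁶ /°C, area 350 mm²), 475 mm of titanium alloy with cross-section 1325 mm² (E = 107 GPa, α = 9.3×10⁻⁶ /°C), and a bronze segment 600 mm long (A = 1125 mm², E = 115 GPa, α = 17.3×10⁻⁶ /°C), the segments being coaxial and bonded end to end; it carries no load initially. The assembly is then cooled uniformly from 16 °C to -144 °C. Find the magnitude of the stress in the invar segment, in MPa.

Free thermal contraction of the whole bar: Σ αᵢΔT Lᵢ = 2×10⁻⁶×160×340 + 9.3×10⁻⁶×160×475 + 17.3×10⁻⁶×160×600 = 2.476 mm.
Since the ends are fixed, an axial force P builds up, equal in every segment, with P · Σ Lᵢ/(AᵢEᵢ) = δ_free.
Σ Lᵢ/(AᵢEᵢ) = 340/(350×149×10³) + 475/(1325×107×10³) + 600/(1125×115×10³) = 1.451×10⁻⁵ mm/N.
Hence P = δ_free / Σ(L/AE) = 2.476/1.451×10⁻⁵ = 170.7 kN (tensile).
σ_{invar} = P / A = 170700 / 350 = 487.7 MPa.

σ ≈ 488 MPa (tensile)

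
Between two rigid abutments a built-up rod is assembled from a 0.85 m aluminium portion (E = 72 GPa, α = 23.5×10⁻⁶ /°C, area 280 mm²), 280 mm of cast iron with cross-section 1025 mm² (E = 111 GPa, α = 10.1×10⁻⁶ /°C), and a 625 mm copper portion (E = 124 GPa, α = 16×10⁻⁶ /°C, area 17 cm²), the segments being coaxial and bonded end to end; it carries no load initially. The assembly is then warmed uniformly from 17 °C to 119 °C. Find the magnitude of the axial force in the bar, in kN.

P ≈ 70.3 kN (compressive)

Free thermal expansion of the whole bar: Σ αᵢΔT Lᵢ = 23.5×10⁻⁶×102×850 + 10.1×10⁻⁶×102×280 + 16×10⁻⁶×102×625 = 3.346 mm.
Since the ends are fixed, an axial force P builds up, equal in every segment, with P · Σ Lᵢ/(AᵢEᵢ) = δ_free.
The series flexibility is Σ Lᵢ/(AᵢEᵢ) = 850/(280×72×10³) + 280/(1025×111×10³) + 625/(1700×124×10³) = 4.759×10⁻⁵ mm/N.
P = 3.346 / 4.759×10⁻⁵ = 70310 N = 70.31 kN, compressive.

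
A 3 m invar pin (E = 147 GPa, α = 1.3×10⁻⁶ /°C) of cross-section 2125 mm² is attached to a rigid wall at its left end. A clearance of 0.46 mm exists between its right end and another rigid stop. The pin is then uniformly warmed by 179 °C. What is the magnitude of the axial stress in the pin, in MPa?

If the wall were absent the pin would grow by αΔT L = 1.3×10⁻⁶ × 179 × 3000 = 0.6981 mm.
The gap closes (δ_free > 0.46 mm) and the wall then resists a further 0.6981 − 0.46 = 0.2381 mm of expansion.
So σ = E(δ_free − g)/L = 147×10³ × 0.2381/3000 = 11.67 MPa.

σ ≈ 11.7 MPa (compressive)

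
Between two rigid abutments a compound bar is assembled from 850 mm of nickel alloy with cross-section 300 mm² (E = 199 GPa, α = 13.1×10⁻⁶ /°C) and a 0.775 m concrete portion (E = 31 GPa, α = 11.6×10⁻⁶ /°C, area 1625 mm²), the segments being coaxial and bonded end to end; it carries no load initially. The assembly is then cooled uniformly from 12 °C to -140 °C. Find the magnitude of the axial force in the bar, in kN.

P ≈ 103 kN (tensile)

With the walls removed the bar would change length by δ_free = Σ αᵢΔT Lᵢ = 13.1×10⁻⁶×152×850 + 11.6×10⁻⁶×152×775 = 3.059 mm.
Since the ends are fixed, an axial force P builds up, equal in every segment, with P · Σ Lᵢ/(AᵢEᵢ) = δ_free.
Σ Lᵢ/(AᵢEᵢ) = 850/(300×199×10³) + 775/(1625×31×10³) = 2.962×10⁻⁵ mm/N.
So P = 3.059 / 2.962×10⁻⁵ = 103.3 kN, tensile.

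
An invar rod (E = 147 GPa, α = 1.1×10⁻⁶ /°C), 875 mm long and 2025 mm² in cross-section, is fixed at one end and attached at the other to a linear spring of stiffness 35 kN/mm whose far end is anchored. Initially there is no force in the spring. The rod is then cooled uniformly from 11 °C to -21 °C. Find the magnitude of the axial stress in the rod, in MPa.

If the spring were absent the rod would shorten by αΔT L = 1.1×10⁻⁶ × 32 × 875 = 0.0308 mm.
With a force P in the spring, the elastic change of the rod is PL/(AE) and that of the spring is P/k; compatibility requires their sum to equal δ_free.
P [ L/(AE) + 1/k ] = δ_free → P [ 875/(2025×147×10³) + 1/(35×10³) ] = 0.0308.
P = 0.0308 / 3.151×10⁻⁵ = 977.4 N.
σ = P/A = 977.4/2025 = 0.4827 MPa.

σ ≈ 0.483 MPa (tensile)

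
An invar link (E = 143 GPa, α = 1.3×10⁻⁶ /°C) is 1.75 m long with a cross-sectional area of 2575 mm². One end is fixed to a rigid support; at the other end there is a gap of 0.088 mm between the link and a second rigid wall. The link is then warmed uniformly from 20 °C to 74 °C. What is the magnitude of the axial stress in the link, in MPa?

Free thermal elongation = αΔT L = 1.3×10⁻⁶ × 54 × 1750 = 0.1229 mm.
After closing the 0.088 mm clearance, 0.1229 − 0.088 = 0.03485 mm of expansion remains to be suppressed by the wall.
So σ = E(δ_free − g)/L = 143×10³ × 0.03485/1750 = 2.848 MPa.

σ ≈ 2.85 MPa (compressive)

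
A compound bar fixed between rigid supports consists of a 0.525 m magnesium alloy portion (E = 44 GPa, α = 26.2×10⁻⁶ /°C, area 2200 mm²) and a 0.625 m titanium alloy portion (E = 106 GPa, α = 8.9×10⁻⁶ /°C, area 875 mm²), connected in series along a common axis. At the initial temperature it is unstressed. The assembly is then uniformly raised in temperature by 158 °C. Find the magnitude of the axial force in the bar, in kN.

P ≈ 251 kN (compressive)

If the supports were absent, the total length change would be Σ αᵢΔT Lᵢ = 26.2×10⁻⁶×158×525 + 8.9×10⁻⁶×158×625 = 3.052 mm.
The walls prevent any net length change, so an axial force P (same in every segment) develops. Compatibility: P · Σ Lᵢ/(AᵢEᵢ) = δ_free.
The series flexibility is Σ Lᵢ/(AᵢEᵢ) = 525/(2200×44×10³) + 625/(875×106×10³) = 1.216×10⁻⁵ mm/N.
So P = 3.052 / 1.216×10⁻⁵ = 251 kN, compressive.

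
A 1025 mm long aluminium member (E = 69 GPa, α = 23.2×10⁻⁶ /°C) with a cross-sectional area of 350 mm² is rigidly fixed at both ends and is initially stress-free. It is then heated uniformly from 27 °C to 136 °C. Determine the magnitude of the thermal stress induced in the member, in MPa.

σ ≈ 174 MPa (compressive)

The supports are rigid, so the total axial strain is zero. The restrained thermal strain is ε = αΔT = 23.2×10⁻⁶ × 109 = 2528.8×10⁻⁶.
The stress required to suppress this strain is σ = Eε = 69×10³ × 2528.8×10⁻⁶ = 174.5 MPa, compressive since the member is trying to expand.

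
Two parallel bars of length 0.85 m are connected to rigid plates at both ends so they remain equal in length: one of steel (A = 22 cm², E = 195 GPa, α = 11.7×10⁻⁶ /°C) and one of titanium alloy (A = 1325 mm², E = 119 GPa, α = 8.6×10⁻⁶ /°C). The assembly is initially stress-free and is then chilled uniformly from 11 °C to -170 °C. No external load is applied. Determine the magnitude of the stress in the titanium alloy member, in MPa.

σ ≈ 48.8 MPa (compressive)

Equilibrium of a rigid end plate with no external load gives equal and opposite internal forces ±P in the two members. Since α_{steel} > α_{titanium alloy}, cooling drives the steel into tension and the titanium alloy into compression.
Equating the net (thermal + elastic) strains gives |α₁ − α₂|·ΔT = P·[1/(A₁E₁) + 1/(A₂E₂)].
|α₁ − α₂|·ΔT = 3.1×10⁻⁶ × 181 = 0.0005611.
1/(A₁E₁) + 1/(A₂E₂) = 1/(2200×195×10³) + 1/(1325×119×10³) = 8.673×10⁻⁹ N⁻¹.
P = 0.0005611 / 8.673×10⁻⁹ = 64690 N = 64.69 kN.
σ_{titanium alloy} = P/A₂ = 64690/1325 = 48.83 MPa, compressive.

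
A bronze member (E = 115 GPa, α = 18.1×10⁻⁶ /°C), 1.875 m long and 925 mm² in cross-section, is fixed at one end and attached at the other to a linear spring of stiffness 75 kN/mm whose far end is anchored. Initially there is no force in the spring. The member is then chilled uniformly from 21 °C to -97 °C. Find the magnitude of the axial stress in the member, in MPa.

If the spring were absent the member would shorten by αΔT L = 18.1×10⁻⁶ × 118 × 1875 = 4.005 mm.
Let P be the tensile force in the spring. The member extends elastically by PL/(AE) and the spring stretches by P/k; together these equal δ_free.
P [ L/(AE) + 1/k ] = δ_free → P [ 1875/(925×115×10³) + 1/(75×10³) ] = 4.005.
P = 4.005 / 3.096×10⁻⁵ = 129300 N.
σ = P/A = 129300/925 = 139.8 MPa.

σ ≈ 140 MPa (tensile)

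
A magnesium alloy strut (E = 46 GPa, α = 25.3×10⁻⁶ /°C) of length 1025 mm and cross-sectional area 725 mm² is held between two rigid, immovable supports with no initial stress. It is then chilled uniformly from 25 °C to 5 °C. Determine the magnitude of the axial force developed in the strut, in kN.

P ≈ 16.9 kN (tensile)

The ends cannot move, so σ = EαΔT = 46×10³ × 25.3×10⁻⁶ × 20 = 23.28 MPa.
Axial force P = σA = 23.28 × 725 = 16880 N = 16.88 kN, tensile.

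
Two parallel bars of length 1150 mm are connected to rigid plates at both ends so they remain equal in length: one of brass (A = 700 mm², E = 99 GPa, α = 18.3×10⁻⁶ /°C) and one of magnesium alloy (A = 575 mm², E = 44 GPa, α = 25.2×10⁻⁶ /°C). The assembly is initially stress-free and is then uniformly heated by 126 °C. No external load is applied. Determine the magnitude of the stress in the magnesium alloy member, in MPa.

Both members must finish at the same length. With the larger α, the magnesium alloy tends to over-expand; the plates restrain it, putting the magnesium alloy in compression and the brass in tension. With no external load the two internal forces are equal and opposite, magnitude P.
Setting the final lengths equal and cancelling L: (α₁ − α₂)ΔT = P/(A₁E₁) + P/(A₂E₂).
|α₁ − α₂|·ΔT = 6.9×10⁻⁶ × 126 = 0.0008694.
1/(A₁E₁) + 1/(A₂E₂) = 1/(700×99×10³) + 1/(575×44×10³) = 5.396×10⁻⁸ N⁻¹.
P = 0.0008694 / 5.396×10⁻⁸ = 16110 N = 16.11 kN.
σ_{magnesium alloy} = P/A₂ = 16110/575 = 28.02 MPa, compressive.

σ ≈ 28 MPa (compressive)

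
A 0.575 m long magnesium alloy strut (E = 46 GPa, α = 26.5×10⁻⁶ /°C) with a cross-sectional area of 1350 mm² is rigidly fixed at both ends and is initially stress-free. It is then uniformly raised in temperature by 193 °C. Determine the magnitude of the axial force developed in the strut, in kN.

With zero net strain, σ = E·αΔT = 46 GPa × 26.5×10⁻⁶ × 193 = 235.3 MPa.
Then P = σA = 235.3 × 1350 mm² = 317.6 kN, compressive.

P ≈ 318 kN (compressive)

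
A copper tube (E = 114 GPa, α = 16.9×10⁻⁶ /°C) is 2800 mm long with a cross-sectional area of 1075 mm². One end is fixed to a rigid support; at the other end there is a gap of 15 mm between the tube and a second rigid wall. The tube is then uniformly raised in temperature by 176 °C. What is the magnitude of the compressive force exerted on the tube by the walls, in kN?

Unrestrained expansion: δ_free = αΔT L = 16.9×10⁻⁶ × 176 × 2800 = 8.328 mm.
Since δ_free = 8.33 mm is less than the 15 mm gap, the tube never touches the wall. No axial force develops.

P ≈ 0 kN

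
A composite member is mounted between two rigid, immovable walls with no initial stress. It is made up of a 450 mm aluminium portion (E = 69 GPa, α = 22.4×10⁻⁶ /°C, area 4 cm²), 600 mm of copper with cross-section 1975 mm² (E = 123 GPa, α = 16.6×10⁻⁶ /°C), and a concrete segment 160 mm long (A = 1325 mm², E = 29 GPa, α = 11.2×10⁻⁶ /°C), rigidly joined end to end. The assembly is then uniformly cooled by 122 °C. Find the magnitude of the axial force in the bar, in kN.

With the walls removed the bar would change length by δ_free = Σ αᵢΔT Lᵢ = 22.4×10⁻⁶×122×450 + 16.6×10⁻⁶×122×600 + 11.2×10⁻⁶×122×160 = 2.664 mm.
The rigid supports impose zero overall length change; the single axial force P common to all segments must satisfy P Σ Lᵢ/(AᵢEᵢ) = δ_free.
Σ Lᵢ/(AᵢEᵢ) = 450/(400×69×10³) + 600/(1975×123×10³) + 160/(1325×29×10³) = 2.294×10⁻⁵ mm/N.
P = 2.664 / 2.294×10⁻⁵ = 116100 N = 116.1 kN, tensile.

P ≈ 116 kN (tensile)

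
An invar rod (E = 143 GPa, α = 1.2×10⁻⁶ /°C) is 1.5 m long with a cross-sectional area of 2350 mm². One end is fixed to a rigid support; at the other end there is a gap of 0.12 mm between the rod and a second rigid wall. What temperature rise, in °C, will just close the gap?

Contact occurs when the free expansion equals the gap: αΔT L = 0.12 mm.
So ΔT = g/(αL) = 0.12/(1.2×10⁻⁶ × 1500) = 66.67 °C.

ΔT ≈ 66.7 °C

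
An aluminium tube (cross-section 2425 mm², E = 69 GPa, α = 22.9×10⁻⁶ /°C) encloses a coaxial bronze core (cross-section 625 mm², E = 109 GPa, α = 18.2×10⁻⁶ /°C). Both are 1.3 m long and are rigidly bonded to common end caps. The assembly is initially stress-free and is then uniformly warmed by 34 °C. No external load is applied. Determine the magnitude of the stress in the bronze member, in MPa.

σ ≈ 12.4 MPa (tensile)

Equilibrium of a rigid end plate with no external load gives equal and opposite internal forces ±P in the two members. Since α_{aluminium} > α_{bronze}, heating drives the aluminium into compression and the bronze into tension.
Setting the final lengths equal and cancelling L: (α₁ − α₂)ΔT = P/(A₁E₁) + P/(A₂E₂).
|α₁ − α₂|·ΔT = 4.7×10⁻⁶ × 34 = 0.0001598.
1/(A₁E₁) + 1/(A₂E₂) = 1/(2425×69×10³) + 1/(625×109×10³) = 2.066×10⁻⁸ N⁻¹.
So P = 0.0001598 / 2.066×10⁻⁸ = 7.737 kN.
σ_{bronze} = P/A₂ = 7737/625 = 12.38 MPa, tensile.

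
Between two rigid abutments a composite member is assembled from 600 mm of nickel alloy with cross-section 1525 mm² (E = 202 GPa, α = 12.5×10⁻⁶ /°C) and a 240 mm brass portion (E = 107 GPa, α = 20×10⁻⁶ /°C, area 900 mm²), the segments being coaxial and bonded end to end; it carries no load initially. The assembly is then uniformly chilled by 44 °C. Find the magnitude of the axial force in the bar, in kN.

P ≈ 122 kN (tensile)

If the supports were absent, the total length change would be Σ αᵢΔT Lᵢ = 12.5×10⁻⁶×44×600 + 20×10⁻⁶×44×240 = 0.5412 mm.
Since the ends are fixed, an axial force P builds up, equal in every segment, with P · Σ Lᵢ/(AᵢEᵢ) = δ_free.
Σ Lᵢ/(AᵢEᵢ) = 600/(1525×202×10³) + 240/(900×107×10³) = 4.44×10⁻⁶ mm/N.
Hence P = δ_free / Σ(L/AE) = 0.5412/4.44×10⁻⁶ = 121.9 kN (tensile).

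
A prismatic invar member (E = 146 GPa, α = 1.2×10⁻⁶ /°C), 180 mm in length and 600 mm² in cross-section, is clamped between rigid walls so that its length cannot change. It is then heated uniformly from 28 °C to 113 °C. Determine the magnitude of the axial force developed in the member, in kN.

With zero net strain, σ = E·αΔT = 146 GPa × 1.2×10⁻⁶ × 85 = 14.89 MPa.
P = AEαΔT = 600 × 146×10³ × 1.2×10⁻⁶ × 85 = 8.935 kN (compressive).

P ≈ 8.94 kN (compressive)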